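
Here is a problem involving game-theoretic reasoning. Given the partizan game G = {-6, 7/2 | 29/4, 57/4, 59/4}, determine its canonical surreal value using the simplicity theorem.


Left options: {-6, 7/2}, max = 7/2
Right options: {29/4, 57/4, 59/4}, min = 29/4
All options are numbers and max(Left) < min(Right), so by the simplicity theorem the value is the simplest (earliest-born) number strictly between 7/2 and 29/4.
Integers 4 through 7 all lie strictly between 7/2 and 29/4.
Among integers, the simplest (lowest birthday = smallest |n|; 0 is born on day 0, +-n on day n) is 4.
No non-integer in the interval can be simpler: if x is a non-integer in the interval, then floor(x) or ceil(x) also lies in the interval (the interval contains an integer), and both are proper prefixes of x's sign expansion, i.e. born earlier. So the game value is 4.
Game value = 4

4


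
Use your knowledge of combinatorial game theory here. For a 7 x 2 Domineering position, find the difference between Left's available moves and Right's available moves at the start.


Board is 7 x 2 (rows x cols).
Left (vertical) placements: (rows-1) * cols = 6 * 2 = 12
Right (horizontal) placements: rows * (cols-1) = 7 * 1 = 7
Advantage = Left - Right = 12 - 7 = 5

5


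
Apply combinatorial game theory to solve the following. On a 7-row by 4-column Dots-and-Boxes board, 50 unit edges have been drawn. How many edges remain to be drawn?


Grid: 7 x 4 boxes, i.e. 8 rows and 5 columns of dots.
Horizontal edges: (rows + 1) * cols = 8 * 4 = 32
Vertical edges: rows * (cols + 1) = 7 * 5 = 35
Total edges: 32 + 35 = 67
Edges drawn: 50
Remaining: 67 - 50 = 17

17


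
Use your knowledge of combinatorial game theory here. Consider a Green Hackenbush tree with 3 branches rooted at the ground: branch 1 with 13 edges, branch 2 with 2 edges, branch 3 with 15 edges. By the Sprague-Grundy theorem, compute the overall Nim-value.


The tree has 3 branches from the ground vertex.
In Green Hackenbush, the Nim-value of a simple path of length k is k.
Branch 1: length 13, Nim-value = 13
Branch 2: length 2, Nim-value = 2
Branch 3: length 15, Nim-value = 15
Total Nim-value = XOR of all branch values:
0 XOR 13 = 13
13 XOR 2 = 15
15 XOR 15 = 0
Nim-value of the tree = 0

0


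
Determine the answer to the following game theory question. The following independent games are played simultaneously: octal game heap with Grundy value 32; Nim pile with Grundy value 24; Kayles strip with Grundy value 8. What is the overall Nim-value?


By the Sprague-Grundy theorem, the Grundy value of a sum of games is the XOR of individual Grundy values.
octal game heap: Grundy value = 32. Running XOR: 0 XOR 32 = 32
Nim pile: Grundy value = 24. Running XOR: 32 XOR 24 = 56
Kayles strip: Grundy value = 8. Running XOR: 56 XOR 8 = 48
The combined Grundy value is 48.

48


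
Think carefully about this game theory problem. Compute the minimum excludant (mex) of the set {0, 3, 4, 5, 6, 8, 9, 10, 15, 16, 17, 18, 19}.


Set = {0, 3, 4, 5, 6, 8, 9, 10, 15, 16, 17, 18, 19}
0 is in the set.
1 is NOT in the set. This is the mex.
mex = 1

1


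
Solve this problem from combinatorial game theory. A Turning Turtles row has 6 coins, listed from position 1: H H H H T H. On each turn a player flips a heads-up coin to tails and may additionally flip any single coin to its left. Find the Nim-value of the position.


Coins: H H H H T H
Key fact: a single head at position k behaves exactly like a Nim heap of size k (turning it to T and optionally flipping a coin at j < k corresponds to moving the heap from k to j, or to 0), and heads combine as a disjunctive sum (two heads at the same place would cancel, matching j XOR j = 0). So the Nim-value is the XOR of the 1-indexed positions of the heads.
Face-up positions (1-indexed): [1, 2, 3, 4, 6]
XOR 0 with 1: 0 XOR 1 = 1
XOR 1 with 2: 1 XOR 2 = 3
XOR 3 with 3: 3 XOR 3 = 0
XOR 0 with 4: 0 XOR 4 = 4
XOR 4 with 6: 4 XOR 6 = 2
Nim-value = 2

2


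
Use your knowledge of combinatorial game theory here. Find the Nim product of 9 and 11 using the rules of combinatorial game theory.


Nim multiplication is bilinear over XOR: (u XOR v) * w = (u*w) XOR (v*w).
So we split each operand into its bit components and XOR the pairwise Nim products.
9 = 1 + 8 (as XOR of powers of 2).
11 = 1 + 2 + 8 (as XOR of powers of 2).
Using the standard Nim-product table on single bits:
  2*2 = 3,   2*4 = 8,   2*8 = 12,
  4*4 = 6,   4*8 = 11,  8*8 = 13,
and  1*x = x (identity), k*l = l*k (commutative).
Pairwise Nim products:
  1 * 1 = 1
  1 * 2 = 2
  1 * 8 = 8
  8 * 1 = 8
  8 * 2 = 12
  8 * 8 = 13
XOR them: 1 XOR 2 XOR 8 XOR 8 XOR 12 XOR 13 = 2.
Result: 9 * 11 = 2 (in Nim).

2


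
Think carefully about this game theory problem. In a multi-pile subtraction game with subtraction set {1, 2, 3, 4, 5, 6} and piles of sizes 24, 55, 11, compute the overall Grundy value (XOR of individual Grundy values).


Subtraction set: {1, 2, 3, 4, 5, 6}
For this subtraction set, G(n) = n mod 7 (period = max + 1 = 7).
Pile 1 (size 24): G(24) = 24 mod 7 = 3
Pile 2 (size 55): G(55) = 55 mod 7 = 6
Pile 3 (size 11): G(11) = 11 mod 7 = 4
Total Grundy value = XOR of all: 3 XOR 6 XOR 4 = 1

1


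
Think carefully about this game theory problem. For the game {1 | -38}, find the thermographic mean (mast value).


Game = {1 | -38}, a switch {a | b} with numbers a > b.
Its thermograph has left wall a - t and right wall b + t, which meet at t = (a - b)/2, where both equal (a + b)/2. So the mast (mean value) is at (a + b)/2.
Mean = (1 + (-38))/2 = -37/2 = -37/2

-37/2


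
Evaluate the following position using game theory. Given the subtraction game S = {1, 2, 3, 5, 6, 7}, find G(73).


The subtraction set is S = {1, 2, 3, 5, 6, 7}.
G(k) = mex{ G(k - s) : s in S, s <= k }. We compute iteratively: G(0) = 0.
G(1) = mex({0}) = 1
G(2) = mex({0, 1}) = 2
G(3) = mex({0, 1, 2}) = 3
G(4) = mex({1, 2, 3}) = 0
G(5) = mex({0, 2, 3}) = 1
G(6) = mex({0, 1, 3}) = 2
G(7) = mex({0, 1, 2}) = 3
G(8) = mex({1, 2, 3}) = 0
G(9) = mex({0, 2, 3}) = 1
G(10) = mex({0, 1, 3}) = 2
Observe that G(4)..G(10) = 0, 1, 2, 3, 0, 1, 2 repeats G(0)..G(6) = 0, 1, 2, 3, 0, 1, 2.
For k >= max(S) = 7, G(k) is determined by the previous 7 values G(k-7)..G(k-1); a window of 7 consecutive values has recurred shifted by 4, so by induction G(k + 4) = G(k) for all k >= 0: the sequence is periodic from the start with period 4.
One period: G(0..3) = 0, 1, 2, 3.
73 mod 4 = 1, so G(73) = G(1) = 1.

1


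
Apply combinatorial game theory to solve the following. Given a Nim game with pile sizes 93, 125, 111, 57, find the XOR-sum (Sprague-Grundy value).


We need the XOR (exclusive or) of all pile sizes.
After XOR-ing pile 1 (size 93): 0 XOR 93 = 93
After XOR-ing pile 2 (size 125): 93 XOR 125 = 32
After XOR-ing pile 3 (size 111): 32 XOR 111 = 79
After XOR-ing pile 4 (size 57): 79 XOR 57 = 118
The Nim-value of this position is 118.

118


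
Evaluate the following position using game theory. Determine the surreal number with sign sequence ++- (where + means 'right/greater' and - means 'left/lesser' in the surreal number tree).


Sign expansion: ++-
Rule: track bounds (lo, hi), initially (-inf, +inf). On '+', the current value becomes lo and we move to the simplest number in (value, hi): value + 1 if hi = +inf, otherwise the midpoint (value + hi)/2. On '-', the current value becomes hi and we move to value - 1 if lo = -inf, otherwise the midpoint (lo + value)/2.
Start at 0.
Step 1: sign = +, move right. Bounds: (0, +inf). Value = 1
Step 2: sign = +, move right. Bounds: (1, +inf). Value = 2
Step 3: sign = -, move left. Bounds: (1, 2). Value = 3/2
The surreal number with sign expansion ++- is 3/2.

3/2


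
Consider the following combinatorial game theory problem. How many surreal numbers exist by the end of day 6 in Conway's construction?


Day 0: {|} = 0 is born. Count = 1.
Day n: the number of surreal numbers born by day n is 2^(n+1) - 1.
By day 0: 2^1 - 1 = 1
By day 1: 2^2 - 1 = 3
By day 2: 2^3 - 1 = 7
By day 3: 2^4 - 1 = 15
By day 4: 2^5 - 1 = 31
By day 5: 2^6 - 1 = 63
By day 6: 2^7 - 1 = 127
By day 6: 127 surreal numbers.

127


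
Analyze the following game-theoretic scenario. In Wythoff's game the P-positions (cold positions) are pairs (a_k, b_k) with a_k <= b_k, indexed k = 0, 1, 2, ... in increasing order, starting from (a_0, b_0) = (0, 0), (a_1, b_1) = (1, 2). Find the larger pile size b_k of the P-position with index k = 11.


By Wythoff's theorem, a_k = floor(k * phi) and b_k = floor(k * phi^2) = a_k + k, where phi = (1 + sqrt(5))/2 is the golden ratio.
phi = (1 + sqrt(5))/2 = 1.618034
phi^2 = phi + 1 = 2.618034
k = 11
k * phi^2 = 11 * 2.618034 = 28.798374
b_11 = floor(k * phi^2) = 28 (check: a_11 + k = 17 + 11 = 28)

28


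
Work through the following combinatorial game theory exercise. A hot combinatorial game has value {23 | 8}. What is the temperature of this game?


The game is {23 | 8}, a switch {a | b} with numbers a > b.
Cooling {a | b} by t gives {a - t | b + t}, which stops being hot when a - t = b + t, i.e. at t = (a - b)/2. So the temperature of a switch is (a - b)/2.
Temperature = (Left option - Right option) / 2
= (23 - (8)) / 2
= 15 / 2
= 15/2

15/2


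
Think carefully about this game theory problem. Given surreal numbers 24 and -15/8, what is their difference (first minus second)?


x = 24, y = -15/8
Converting to common denominator: 8
x = 192/8, y = -15/8
x - y = 24 - -15/8 = 207/8

207/8


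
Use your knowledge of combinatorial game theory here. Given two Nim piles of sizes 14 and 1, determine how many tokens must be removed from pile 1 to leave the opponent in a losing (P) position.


Piles: 14 and 1
Current XOR: 14 XOR 1 = 15 (non-zero, so this is an N-position).
To make the XOR zero, we need to find a move that balances the piles.
For pile 1 (size 14): target = 14 XOR 15 = 1
We reduce pile 1 from 14 to 1.
Tokens removed: 14 - 1 = 13
Verification: 1 XOR 1 = 0

13


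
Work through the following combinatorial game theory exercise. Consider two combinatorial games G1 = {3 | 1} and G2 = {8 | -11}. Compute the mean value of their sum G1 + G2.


G1 = {3 | 1}, G2 = {8 | -11}
Each is a switch {a | b} with numbers a > b; its mean value is (a + b)/2, and mean value is additive over game sums: m(G1 + G2) = m(G1) + m(G2).
Mean of G1 = (3 + (1))/2 = 4/2 = 2
Mean of G2 = (8 + (-11))/2 = -3/2 = -3/2
Mean of G1 + G2 = 2 + -3/2 = 1/2

1/2


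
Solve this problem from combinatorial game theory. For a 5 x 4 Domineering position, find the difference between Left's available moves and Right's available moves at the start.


Board is 5 x 4 (rows x cols).
Left (vertical) placements: (rows-1) * cols = 4 * 4 = 16
Right (horizontal) placements: rows * (cols-1) = 5 * 3 = 15
Advantage = Left - Right = 16 - 15 = 1

1


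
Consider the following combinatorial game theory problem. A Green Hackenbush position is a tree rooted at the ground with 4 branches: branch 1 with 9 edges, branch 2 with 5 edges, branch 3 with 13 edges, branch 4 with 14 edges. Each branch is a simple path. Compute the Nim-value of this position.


The tree has 4 branches from the ground vertex.
In Green Hackenbush, the Nim-value of a simple path of length k is k.
Branch 1: length 9, Nim-value = 9
Branch 2: length 5, Nim-value = 5
Branch 3: length 13, Nim-value = 13
Branch 4: length 14, Nim-value = 14
Total Nim-value = XOR of all branch values:
0 XOR 9 = 9
9 XOR 5 = 12
12 XOR 13 = 1
1 XOR 14 = 15
Nim-value of the tree = 15

15


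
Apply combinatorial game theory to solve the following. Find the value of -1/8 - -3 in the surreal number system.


x = -1/8, y = -3
Converting to common denominator: 8
x = -1/8, y = -24/8
x - y = -1/8 - -3 = 23/8

23/8


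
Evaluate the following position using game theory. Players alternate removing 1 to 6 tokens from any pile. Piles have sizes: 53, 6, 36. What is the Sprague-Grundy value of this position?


Subtraction set: {1, 2, 3, 4, 5, 6}
For this subtraction set, G(n) = n mod 7 (period = max + 1 = 7).
Pile 1 (size 53): G(53) = 53 mod 7 = 4
Pile 2 (size 6): G(6) = 6 mod 7 = 6
Pile 3 (size 36): G(36) = 36 mod 7 = 1
Total Grundy value = XOR of all: 4 XOR 6 XOR 1 = 3

3


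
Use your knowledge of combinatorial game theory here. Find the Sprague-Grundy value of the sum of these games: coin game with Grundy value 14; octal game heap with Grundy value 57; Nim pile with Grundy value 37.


By the Sprague-Grundy theorem, the Grundy value of a sum of games is the XOR of individual Grundy values.
coin game: Grundy value = 14. Running XOR: 0 XOR 14 = 14
octal game heap: Grundy value = 57. Running XOR: 14 XOR 57 = 55
Nim pile: Grundy value = 37. Running XOR: 55 XOR 37 = 18
The combined Grundy value is 18.

18


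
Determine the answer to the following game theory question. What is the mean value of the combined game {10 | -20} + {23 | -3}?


G1 = {10 | -20}, G2 = {23 | -3}
Each is a switch {a | b} with numbers a > b; its mean value is (a + b)/2, and mean value is additive over game sums: m(G1 + G2) = m(G1) + m(G2).
Mean of G1 = (10 + (-20))/2 = -10/2 = -5
Mean of G2 = (23 + (-3))/2 = 20/2 = 10
Mean of G1 + G2 = -5 + 10 = 5

5


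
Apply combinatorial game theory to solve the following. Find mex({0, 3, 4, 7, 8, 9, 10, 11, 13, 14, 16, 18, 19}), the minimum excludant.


Set = {0, 3, 4, 7, 8, 9, 10, 11, 13, 14, 16, 18, 19}
0 is in the set.
1 is NOT in the set. This is the mex.
mex = 1

1


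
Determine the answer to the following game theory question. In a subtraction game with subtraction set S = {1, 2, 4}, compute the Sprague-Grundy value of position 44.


The subtraction set is S = {1, 2, 4}.
G(k) = mex{ G(k - s) : s in S, s <= k }. We compute iteratively: G(0) = 0.
G(1) = mex({0}) = 1
G(2) = mex({0, 1}) = 2
G(3) = mex({1, 2}) = 0
G(4) = mex({0, 2}) = 1
G(5) = mex({0, 1}) = 2
G(6) = mex({1, 2}) = 0
Observe that G(3)..G(6) = 0, 1, 2, 0 repeats G(0)..G(3) = 0, 1, 2, 0.
For k >= max(S) = 4, G(k) is determined by the previous 4 values G(k-4)..G(k-1); a window of 4 consecutive values has recurred shifted by 3, so by induction G(k + 3) = G(k) for all k >= 0: the sequence is periodic from the start with period 3.
One period: G(0..2) = 0, 1, 2.
44 mod 3 = 2, so G(44) = G(2) = 2.

2


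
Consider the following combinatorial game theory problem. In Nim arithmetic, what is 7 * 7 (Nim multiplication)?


Nim multiplication is bilinear over XOR: (u XOR v) * w = (u*w) XOR (v*w).
So we split each operand into its bit components and XOR the pairwise Nim products.
7 = 1 + 2 + 4 (as XOR of powers of 2).
7 = 1 + 2 + 4 (as XOR of powers of 2).
Using the standard Nim-product table on single bits:
  2*2 = 3,   2*4 = 8,   2*8 = 12,
  4*4 = 6,   4*8 = 11,  8*8 = 13,
and  1*x = x (identity), k*l = l*k (commutative).
Pairwise Nim products:
  1 * 1 = 1
  1 * 2 = 2
  1 * 4 = 4
  2 * 1 = 2
  2 * 2 = 3
  2 * 4 = 8
  4 * 1 = 4
  4 * 2 = 8
  4 * 4 = 6
XOR them: 1 XOR 2 XOR 4 XOR 2 XOR 3 XOR 8 XOR 4 XOR 8 XOR 6 = 4.
Result: 7 * 7 = 4 (in Nim).

4


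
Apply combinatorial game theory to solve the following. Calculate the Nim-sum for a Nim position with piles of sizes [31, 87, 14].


We need the XOR (exclusive or) of all pile sizes.
After XOR-ing pile 1 (size 31): 0 XOR 31 = 31
After XOR-ing pile 2 (size 87): 31 XOR 87 = 72
After XOR-ing pile 3 (size 14): 72 XOR 14 = 70
The Nim-value of this position is 70.

70


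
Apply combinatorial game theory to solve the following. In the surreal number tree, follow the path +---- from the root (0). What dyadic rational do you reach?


Sign expansion: +----
Rule: track bounds (lo, hi), initially (-inf, +inf). On '+', the current value becomes lo and we move to the simplest number in (value, hi): value + 1 if hi = +inf, otherwise the midpoint (value + hi)/2. On '-', the current value becomes hi and we move to value - 1 if lo = -inf, otherwise the midpoint (lo + value)/2.
Start at 0.
Step 1: sign = +, move right. Bounds: (0, +inf). Value = 1
Step 2: sign = -, move left. Bounds: (0, 1). Value = 1/2
Step 3: sign = -, move left. Bounds: (0, 1/2). Value = 1/4
Step 4: sign = -, move left. Bounds: (0, 1/4). Value = 1/8
Step 5: sign = -, move left. Bounds: (0, 1/8). Value = 1/16
The surreal number with sign expansion +---- is 1/16.

1/16


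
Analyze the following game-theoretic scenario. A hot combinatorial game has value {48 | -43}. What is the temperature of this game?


The game is {48 | -43}, a switch {a | b} with numbers a > b.
Cooling {a | b} by t gives {a - t | b + t}, which stops being hot when a - t = b + t, i.e. at t = (a - b)/2. So the temperature of a switch is (a - b)/2.
Temperature = (Left option - Right option) / 2
= (48 - (-43)) / 2
= 91 / 2
= 91/2

91/2


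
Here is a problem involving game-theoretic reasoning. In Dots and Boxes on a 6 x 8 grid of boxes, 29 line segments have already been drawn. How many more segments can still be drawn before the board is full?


Grid: 6 x 8 boxes, i.e. 7 rows and 9 columns of dots.
Horizontal edges: (rows + 1) * cols = 7 * 8 = 56
Vertical edges: rows * (cols + 1) = 6 * 9 = 54
Total edges: 56 + 54 = 110
Edges drawn: 29
Remaining: 110 - 29 = 81

81


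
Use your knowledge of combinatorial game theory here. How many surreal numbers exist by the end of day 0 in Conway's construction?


Day 0: {|} = 0 is born. Count = 1.
Day n: the number of surreal numbers born by day n is 2^(n+1) - 1.
By day 0: 2^1 - 1 = 1
By day 0: 1 surreal numbers.

1


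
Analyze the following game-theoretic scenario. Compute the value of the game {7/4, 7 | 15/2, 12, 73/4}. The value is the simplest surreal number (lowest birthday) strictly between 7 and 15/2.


Left options: {7/4, 7}, max = 7
Right options: {15/2, 12, 73/4}, min = 15/2
All options are numbers and max(Left) < min(Right), so by the simplicity theorem the value is the simplest (earliest-born) number strictly between 7 and 15/2.
No integer lies strictly between 7 and 15/2, so the value is the dyadic rational m/2^k in the interval with the smallest k (then m odd); search k = 1, 2, ...:
Denominator 2: no odd multiple of 1/2 lies strictly between 7 and 15/2.
Denominator 4: 29/4 lies strictly between 7 and 15/2 -- found.
The simplest number in the interval is 29/4.
Game value = 29/4

29/4


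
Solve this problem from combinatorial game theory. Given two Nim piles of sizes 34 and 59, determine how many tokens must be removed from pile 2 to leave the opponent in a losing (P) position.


Piles: 34 and 59
Current XOR: 34 XOR 59 = 25 (non-zero, so this is an N-position).
To make the XOR zero, we need to find a move that balances the piles.
For pile 2 (size 59): target = 59 XOR 25 = 34
We reduce pile 2 from 59 to 34.
Tokens removed: 59 - 34 = 25
Verification: 34 XOR 34 = 0

25


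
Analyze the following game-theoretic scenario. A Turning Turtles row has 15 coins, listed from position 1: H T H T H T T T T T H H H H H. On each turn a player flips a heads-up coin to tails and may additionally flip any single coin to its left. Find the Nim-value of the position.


Coins: H T H T H T T T T T H H H H H
Key fact: a single head at position k behaves exactly like a Nim heap of size k (turning it to T and optionally flipping a coin at j < k corresponds to moving the heap from k to j, or to 0), and heads combine as a disjunctive sum (two heads at the same place would cancel, matching j XOR j = 0). So the Nim-value is the XOR of the 1-indexed positions of the heads.
Face-up positions (1-indexed): [1, 3, 5, 11, 12, 13, 14, 15]
XOR 0 with 1: 0 XOR 1 = 1
XOR 1 with 3: 1 XOR 3 = 2
XOR 2 with 5: 2 XOR 5 = 7
XOR 7 with 11: 7 XOR 11 = 12
XOR 12 with 12: 12 XOR 12 = 0
XOR 0 with 13: 0 XOR 13 = 13
XOR 13 with 14: 13 XOR 14 = 3
XOR 3 with 15: 3 XOR 15 = 12
Nim-value = 12

12


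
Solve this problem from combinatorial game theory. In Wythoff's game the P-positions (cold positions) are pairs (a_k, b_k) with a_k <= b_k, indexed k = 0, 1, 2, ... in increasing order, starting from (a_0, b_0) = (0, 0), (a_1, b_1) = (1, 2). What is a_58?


By Wythoff's theorem, a_k = floor(k * phi) and b_k = floor(k * phi^2) = a_k + k, where phi = (1 + sqrt(5))/2 is the golden ratio.
phi = (1 + sqrt(5))/2 = 1.618034
k = 58
k * phi = 58 * 1.618034 = 93.845971
a_58 = floor(k * phi) = 93

93


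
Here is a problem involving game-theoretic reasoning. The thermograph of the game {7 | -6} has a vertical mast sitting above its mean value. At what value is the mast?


Game = {7 | -6}, a switch {a | b} with numbers a > b.
Its thermograph has left wall a - t and right wall b + t, which meet at t = (a - b)/2, where both equal (a + b)/2. So the mast (mean value) is at (a + b)/2.
Mean = (7 + (-6))/2 = 1/2 = 1/2

1/2


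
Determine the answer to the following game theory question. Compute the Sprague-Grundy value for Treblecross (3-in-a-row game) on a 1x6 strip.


Treblecross: place X on empty cells; 3-in-a-row wins.
Playing within two cells of an existing X lets the opponent win at once, so sensible play treats the cells i-2..i+2 around each X as dead. The player left with no safe cell loses, so this is a normal-play take-away game on strips of safe cells.
Placing X at cell i (0-indexed) of a strip of k safe cells leaves independent strips of sizes max(0, i-2) and max(0, k-i-3). Hence G(k) = mex{ G(max(0,i-2)) XOR G(max(0,k-i-3)) : 0 <= i < k }, with G(0) = 0.
G(1): splits (0,0):0^0=0 -> mex({0}) = 1
G(2): splits (0,0):0^0=0 -> mex({0}) = 1
G(3): splits (0,0):0^0=0 -> mex({0}) = 1
G(4): splits (0,1):0^1=1 (0,0):0^0=0 -> mex({0, 1}) = 2
G(5): splits (0,2):0^1=1 (0,1):0^1=1 (0,0):0^0=0 -> mex({0, 1}) = 2
G(6) = mex({1}) = 0
Therefore G(6) = 0.

0


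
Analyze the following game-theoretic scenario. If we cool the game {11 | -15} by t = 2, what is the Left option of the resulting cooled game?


Original game: {11 | -15} (a switch {a | b} with a > b).
Cooling by t (for t below the temperature (a - b)/2 = 13) taxes each move by t: {a | b} cooled by t is {a - t | b + t}.
Cooling amount: t = 2
Cooled Left option: 11 - 2 = 9
Cooled Right option: -15 + 2 = -13
Cooled game: {9 | -13}
Left option = 9

9


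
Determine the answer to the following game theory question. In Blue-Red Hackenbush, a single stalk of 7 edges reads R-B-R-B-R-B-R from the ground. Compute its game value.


Edges (from ground): R-B-R-B-R-B-R
By Berlekamp's sign-expansion rule, a Blue-Red Hackenbush stalk has the value of the surreal number whose sign sequence is the edge sequence with B -> + and R -> -.
Sign sequence: -+-+-+-
Trace the sign expansion in the surreal number tree, starting from 0:
Edge 1: R (sign -) -> bounds (-inf, 0), value = -1
Edge 2: B (sign +) -> bounds (-1, 0), value = -1/2
Edge 3: R (sign -) -> bounds (-1, -1/2), value = -3/4
Edge 4: B (sign +) -> bounds (-3/4, -1/2), value = -5/8
Edge 5: R (sign -) -> bounds (-3/4, -5/8), value = -11/16
Edge 6: B (sign +) -> bounds (-11/16, -5/8), value = -21/32
Edge 7: R (sign -) -> bounds (-11/16, -21/32), value = -43/64
Game value = -43/64

-43/64


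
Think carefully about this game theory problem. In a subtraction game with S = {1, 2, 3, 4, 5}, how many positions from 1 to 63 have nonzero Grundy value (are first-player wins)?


Subtraction set S = {1, 2, 3, 4, 5}, so G(n) = n mod 6.
G(n) = 0 when n is a multiple of 6.
Multiples of 6 in [1, 63]: 10
N-positions (nonzero Grundy) = 63 - 10 = 53

53


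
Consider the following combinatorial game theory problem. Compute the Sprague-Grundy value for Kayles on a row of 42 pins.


Kayles: a move removes 1 or 2 adjacent pins from a contiguous row.
Removing pins from a row of k leaves two independent rows (a, b) with a + b = k - 1 (one pin) or a + b = k - 2 (two pins); an end removal gives a = 0.
By Sprague-Grundy, G(k) = mex{ G(a) XOR G(b) } over all these splits. G(0) = 0.
G(1): splits (0,0):0^0=0 -> mex({0}) = 1
G(2): splits (0,1):0^1=1 (0,0):0^0=0 -> mex({0, 1}) = 2
G(3): splits (0,2):0^2=2 (1,1):1^1=0 (0,1):0^1=1 -> mex({0, 1, 2}) = 3
G(4): splits (0,3):0^3=3 (1,2):1^2=3 (0,2):0^2=2 (1,1):1^1=0 -> mex({0, 2, 3}) = 1
G(5): splits (0,4):0^1=1 (1,3):1^3=2 (2,2):2^2=0 (0,3):0^3=3 (1,2):1^2=3 -> mex({0, 1, 2, 3}) = 4
G(6) = mex({0, 1, 2, 4}) = 3
G(7) = mex({0, 1, 3, 4, 5}) = 2
G(8) = mex({0, 2, 3, 5, 6}) = 1
G(9) = mex({0, 1, 2, 3, 6, 7}) = 4
G(10) = mex({0, 1, 3, 4, 5, 7}) = 2
G(11) = mex({0, 1, 2, 3, 4, 5}) = 6
G(12) = mex({0, 1, 2, 3, 5, 6, 7}) = 4
G(13) = mex({0, 2, 3, 4, 6, 7}) = 1
G(14) = mex({0, 1, 4, 5, 6, 7}) = 2
G(15) = mex({0, 1, 2, 3, 4, 5, 6}) = 7
G(16) = mex({0, 2, 3, 5, 6, 7}) = 1
G(17) = mex({0, 1, 2, 3, 5, 6, 7}) = 4
G(18) = mex({0, 1, 2, 4, 5, 6}) = 3
G(19) = mex({0, 1, 3, 4, 5, 7}) = 2
G(20) = mex({0, 2, 3, 4, 5, 6, 7}) = 1
G(21) = mex({0, 1, 2, 3, 5, 6, 7}) = 4
G(22) = mex({0, 1, 2, 3, 4, 5, 7}) = 6
G(23) = mex({0, 1, 2, 3, 4, 5, 6}) = 7
G(24) = mex({0, 1, 2, 3, 5, 6, 7}) = 4
G(25) = mex({0, 2, 3, 4, 6, 7}) = 1
G(26) = mex({0, 1, 3, 4, 5, 6, 7}) = 2
G(27) = mex({0, 1, 2, 3, 4, 5, 6, 7}) = 8
G(28) = mex({0, 1, 2, 3, 4, 6, 7, 8}) = 5
G(29) = mex({0, 1, 2, 3, 5, 6, 7, 8, 9}) = 4
G(30) = mex({0, 1, 2, 3, 4, 5, 6, 9, 10}) = 7
G(31) = mex({0, 1, 3, 4, 5, 7, 10, 11}) = 2
G(32) = mex({0, 2, 3, 4, 5, 6, 7, 9, 11}) = 1
G(33) = mex({0, 1, 2, 3, 4, 5, 6, 7, 9, 12}) = 8
G(34) = mex({0, 1, 2, 3, 4, 5, 7, 8, 11, 12}) = 6
G(35) = mex({0, 1, 2, 3, 4, 5, 6, 8, 9, 10, 11}) = 7
G(36) = mex({0, 1, 2, 3, 5, 6, 7, 9, 10}) = 4
G(37) = mex({0, 2, 3, 4, 6, 7, 9, 10, 11, 12}) = 1
G(38) = mex({0, 1, 3, 4, 5, 6, 7, 9, 10, 11, 12}) = 2
G(39) = mex({0, 1, 2, 4, 5, 6, 7, 9, 10, 12, 14}) = 3
G(40) = mex({0, 2, 3, 4, 6, 7, 11, 12, 14}) = 1
G(41) = mex({0, 1, 2, 3, 5, 6, 7, 9, 10, 11, 12}) = 4
G(42) = mex({0, 1, 2, 3, 4, 5, 6, 9, 10}) = 7
Therefore G(42) = 7.

7


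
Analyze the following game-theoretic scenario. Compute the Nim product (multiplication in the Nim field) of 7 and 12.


Nim multiplication is bilinear over XOR: (u XOR v) * w = (u*w) XOR (v*w).
So we split each operand into its bit components and XOR the pairwise Nim products.
7 = 1 + 2 + 4 (as XOR of powers of 2).
12 = 4 + 8 (as XOR of powers of 2).
Using the standard Nim-product table on single bits:
  2*2 = 3,   2*4 = 8,   2*8 = 12,
  4*4 = 6,   4*8 = 11,  8*8 = 13,
and  1*x = x (identity), k*l = l*k (commutative).
Pairwise Nim products:
  1 * 4 = 4
  1 * 8 = 8
  2 * 4 = 8
  2 * 8 = 12
  4 * 4 = 6
  4 * 8 = 11
XOR them: 4 XOR 8 XOR 8 XOR 12 XOR 6 XOR 11 = 5.
Result: 7 * 12 = 5 (in Nim).

5


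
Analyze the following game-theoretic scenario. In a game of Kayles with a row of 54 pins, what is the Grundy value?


Kayles: a move removes 1 or 2 adjacent pins from a contiguous row.
Removing pins from a row of k leaves two independent rows (a, b) with a + b = k - 1 (one pin) or a + b = k - 2 (two pins); an end removal gives a = 0.
By Sprague-Grundy, G(k) = mex{ G(a) XOR G(b) } over all these splits. G(0) = 0.
G(1): splits (0,0):0^0=0 -> mex({0}) = 1
G(2): splits (0,1):0^1=1 (0,0):0^0=0 -> mex({0, 1}) = 2
G(3): splits (0,2):0^2=2 (1,1):1^1=0 (0,1):0^1=1 -> mex({0, 1, 2}) = 3
G(4): splits (0,3):0^3=3 (1,2):1^2=3 (0,2):0^2=2 (1,1):1^1=0 -> mex({0, 2, 3}) = 1
G(5): splits (0,4):0^1=1 (1,3):1^3=2 (2,2):2^2=0 (0,3):0^3=3 (1,2):1^2=3 -> mex({0, 1, 2, 3}) = 4
G(6) = mex({0, 1, 2, 4}) = 3
G(7) = mex({0, 1, 3, 4, 5}) = 2
G(8) = mex({0, 2, 3, 5, 6}) = 1
G(9) = mex({0, 1, 2, 3, 6, 7}) = 4
G(10) = mex({0, 1, 3, 4, 5, 7}) = 2
G(11) = mex({0, 1, 2, 3, 4, 5}) = 6
G(12) = mex({0, 1, 2, 3, 5, 6, 7}) = 4
G(13) = mex({0, 2, 3, 4, 6, 7}) = 1
G(14) = mex({0, 1, 4, 5, 6, 7}) = 2
G(15) = mex({0, 1, 2, 3, 4, 5, 6}) = 7
G(16) = mex({0, 2, 3, 5, 6, 7}) = 1
G(17) = mex({0, 1, 2, 3, 5, 6, 7}) = 4
G(18) = mex({0, 1, 2, 4, 5, 6}) = 3
G(19) = mex({0, 1, 3, 4, 5, 7}) = 2
G(20) = mex({0, 2, 3, 4, 5, 6, 7}) = 1
G(21) = mex({0, 1, 2, 3, 5, 6, 7}) = 4
G(22) = mex({0, 1, 2, 3, 4, 5, 7}) = 6
G(23) = mex({0, 1, 2, 3, 4, 5, 6}) = 7
G(24) = mex({0, 1, 2, 3, 5, 6, 7}) = 4
G(25) = mex({0, 2, 3, 4, 6, 7}) = 1
G(26) = mex({0, 1, 3, 4, 5, 6, 7}) = 2
G(27) = mex({0, 1, 2, 3, 4, 5, 6, 7}) = 8
G(28) = mex({0, 1, 2, 3, 4, 6, 7, 8}) = 5
G(29) = mex({0, 1, 2, 3, 5, 6, 7, 8, 9}) = 4
G(30) = mex({0, 1, 2, 3, 4, 5, 6, 9, 10}) = 7
G(31) = mex({0, 1, 3, 4, 5, 7, 10, 11}) = 2
G(32) = mex({0, 2, 3, 4, 5, 6, 7, 9, 11}) = 1
G(33) = mex({0, 1, 2, 3, 4, 5, 6, 7, 9, 12}) = 8
G(34) = mex({0, 1, 2, 3, 4, 5, 7, 8, 11, 12}) = 6
G(35) = mex({0, 1, 2, 3, 4, 5, 6, 8, 9, 10, 11}) = 7
G(36) = mex({0, 1, 2, 3, 5, 6, 7, 9, 10}) = 4
G(37) = mex({0, 2, 3, 4, 6, 7, 9, 10, 11, 12}) = 1
G(38) = mex({0, 1, 3, 4, 5, 6, 7, 9, 10, 11, 12}) = 2
G(39) = mex({0, 1, 2, 4, 5, 6, 7, 9, 10, 12, 14}) = 3
G(40) = mex({0, 2, 3, 4, 6, 7, 11, 12, 14}) = 1
G(41) = mex({0, 1, 2, 3, 5, 6, 7, 9, 10, 11, 12}) = 4
G(42) = mex({0, 1, 2, 3, 4, 5, 6, 9, 10}) = 7
G(43) = mex({0, 1, 3, 4, 5, 7, 9, 10, 12, 15}) = 2
G(44) = mex({0, 2, 3, 4, 5, 6, 7, 9, 10, 12, 15}) = 1
G(45) = mex({0, 1, 2, 3, 4, 5, 6, 7, 9, 10, 12, 14}) = 8
G(46) = mex({0, 1, 3, 4, 5, 7, 8, 11, 12, 14}) = 2
G(47) = mex({0, 1, 2, 3, 4, 5, 6, 8, 9, 10, 11, 12}) = 7
G(48) = mex({0, 1, 2, 3, 5, 6, 7, 9, 10}) = 4
G(49) = mex({0, 2, 3, 4, 6, 7, 9, 10, 11, 12, 15}) = 1
G(50) = mex({0, 1, 4, 5, 6, 7, 9, 11, 12, 14, 15}) = 2
G(51) = mex({0, 1, 2, 3, 4, 5, 6, 7, 9, 12, 14, 15}) = 8
G(52) = mex({0, 2, 3, 4, 5, 6, 7, 8, 11, 12, 15}) = 1
G(53) = mex({0, 1, 2, 3, 5, 6, 7, 8, 9, 10, 11, 12}) = 4
G(54) = mex({0, 1, 2, 3, 4, 5, 6, 9, 10}) = 7
Therefore G(54) = 7.

7


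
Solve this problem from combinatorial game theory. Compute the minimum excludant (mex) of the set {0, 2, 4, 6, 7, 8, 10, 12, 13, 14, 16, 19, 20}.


Set = {0, 2, 4, 6, 7, 8, 10, 12, 13, 14, 16, 19, 20}
0 is in the set.
1 is NOT in the set. This is the mex.
mex = 1

1


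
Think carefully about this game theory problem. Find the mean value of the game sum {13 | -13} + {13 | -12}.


G1 = {13 | -13}, G2 = {13 | -12}
Each is a switch {a | b} with numbers a > b; its mean value is (a + b)/2, and mean value is additive over game sums: m(G1 + G2) = m(G1) + m(G2).
Mean of G1 = (13 + (-13))/2 = 0/2 = 0
Mean of G2 = (13 + (-12))/2 = 1/2 = 1/2
Mean of G1 + G2 = 0 + 1/2 = 1/2

1/2


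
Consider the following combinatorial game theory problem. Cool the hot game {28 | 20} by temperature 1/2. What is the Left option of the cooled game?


Original game: {28 | 20} (a switch {a | b} with a > b).
Cooling by t (for t below the temperature (a - b)/2 = 4) taxes each move by t: {a | b} cooled by t is {a - t | b + t}.
Cooling amount: t = 1/2
Cooled Left option: 28 - 1/2 = 55/2
Cooled Right option: 20 + 1/2 = 41/2
Cooled game: {55/2 | 41/2}
Left option = 55/2

55/2


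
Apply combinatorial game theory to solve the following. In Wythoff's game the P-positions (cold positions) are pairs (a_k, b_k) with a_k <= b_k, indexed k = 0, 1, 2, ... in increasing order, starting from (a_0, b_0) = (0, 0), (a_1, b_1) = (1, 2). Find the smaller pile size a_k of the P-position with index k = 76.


By Wythoff's theorem, a_k = floor(k * phi) and b_k = floor(k * phi^2) = a_k + k, where phi = (1 + sqrt(5))/2 is the golden ratio.
phi = (1 + sqrt(5))/2 = 1.618034
k = 76
k * phi = 76 * 1.618034 = 122.970583
a_76 = floor(k * phi) = 122

122


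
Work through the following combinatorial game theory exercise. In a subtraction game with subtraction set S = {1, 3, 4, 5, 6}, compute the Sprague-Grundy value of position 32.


The subtraction set is S = {1, 3, 4, 5, 6}.
G(k) = mex{ G(k - s) : s in S, s <= k }. We compute iteratively: G(0) = 0.
G(1) = mex({0}) = 1
G(2) = mex({1}) = 0
G(3) = mex({0}) = 1
G(4) = mex({0, 1}) = 2
G(5) = mex({0, 1, 2}) = 3
G(6) = mex({0, 1, 3}) = 2
G(7) = mex({0, 1, 2}) = 3
G(8) = mex({0, 1, 2, 3}) = 4
G(9) = mex({1, 2, 3, 4}) = 0
G(10) = mex({0, 2, 3}) = 1
G(11) = mex({1, 2, 3, 4}) = 0
G(12) = mex({0, 2, 3, 4}) = 1
G(13) = mex({0, 1, 3, 4}) = 2
G(14) = mex({0, 1, 2, 4}) = 3
Observe that G(9)..G(14) = 0, 1, 0, 1, 2, 3 repeats G(0)..G(5) = 0, 1, 0, 1, 2, 3.
For k >= max(S) = 6, G(k) is determined by the previous 6 values G(k-6)..G(k-1); a window of 6 consecutive values has recurred shifted by 9, so by induction G(k + 9) = G(k) for all k >= 0: the sequence is periodic from the start with period 9.
One period: G(0..8) = 0, 1, 0, 1, 2, 3, 2, 3, 4.
32 mod 9 = 5, so G(32) = G(5) = 3.

3


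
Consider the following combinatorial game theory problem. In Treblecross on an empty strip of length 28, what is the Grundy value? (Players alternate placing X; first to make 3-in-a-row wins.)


Treblecross: place X on empty cells; 3-in-a-row wins.
Playing within two cells of an existing X lets the opponent win at once, so sensible play treats the cells i-2..i+2 around each X as dead. The player left with no safe cell loses, so this is a normal-play take-away game on strips of safe cells.
Placing X at cell i (0-indexed) of a strip of k safe cells leaves independent strips of sizes max(0, i-2) and max(0, k-i-3). Hence G(k) = mex{ G(max(0,i-2)) XOR G(max(0,k-i-3)) : 0 <= i < k }, with G(0) = 0.
G(1): splits (0,0):0^0=0 -> mex({0}) = 1
G(2): splits (0,0):0^0=0 -> mex({0}) = 1
G(3): splits (0,0):0^0=0 -> mex({0}) = 1
G(4): splits (0,1):0^1=1 (0,0):0^0=0 -> mex({0, 1}) = 2
G(5): splits (0,2):0^1=1 (0,1):0^1=1 (0,0):0^0=0 -> mex({0, 1}) = 2
G(6) = mex({1}) = 0
G(7) = mex({0, 1, 2}) = 3
G(8) = mex({0, 1, 2}) = 3
G(9) = mex({0, 2}) = 1
G(10) = mex({0, 2, 3}) = 1
G(11) = mex({0, 3}) = 1
G(12) = mex({1, 3}) = 0
G(13) = mex({0, 1, 2, 3}) = 4
G(14) = mex({0, 1, 2}) = 3
G(15) = mex({0, 1, 2}) = 3
G(16) = mex({0, 1, 2, 4}) = 3
G(17) = mex({0, 1, 3, 4}) = 2
G(18) = mex({0, 1, 3, 4}) = 2
G(19) = mex({0, 1, 3, 5}) = 2
G(20) = mex({0, 1, 2, 3, 5}) = 4
G(21) = mex({0, 1, 2, 3, 5}) = 4
G(22) = mex({1, 2, 6}) = 0
G(23) = mex({0, 1, 2, 3, 4, 6}) = 5
G(24) = mex({0, 1, 2, 3, 4}) = 5
G(25) = mex({0, 1, 3, 4, 7}) = 2
G(26) = mex({0, 1, 3, 4, 5, 7}) = 2
G(27) = mex({0, 1, 3, 5}) = 2
G(28) = mex({0, 1, 2, 5}) = 3
Therefore G(28) = 3.

3


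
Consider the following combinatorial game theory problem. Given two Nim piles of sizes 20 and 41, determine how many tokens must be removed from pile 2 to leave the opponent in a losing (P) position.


Piles: 20 and 41
Current XOR: 20 XOR 41 = 61 (non-zero, so this is an N-position).
To make the XOR zero, we need to find a move that balances the piles.
For pile 2 (size 41): target = 41 XOR 61 = 20
We reduce pile 2 from 41 to 20.
Tokens removed: 41 - 20 = 21
Verification: 20 XOR 20 = 0

21


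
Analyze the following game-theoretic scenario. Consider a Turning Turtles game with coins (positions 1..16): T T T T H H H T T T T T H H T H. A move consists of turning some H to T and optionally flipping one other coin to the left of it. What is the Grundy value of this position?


Coins: T T T T H H H T T T T T H H T H
Key fact: a single head at position k behaves exactly like a Nim heap of size k (turning it to T and optionally flipping a coin at j < k corresponds to moving the heap from k to j, or to 0), and heads combine as a disjunctive sum (two heads at the same place would cancel, matching j XOR j = 0). So the Nim-value is the XOR of the 1-indexed positions of the heads.
Face-up positions (1-indexed): [5, 6, 7, 13, 14, 16]
XOR 0 with 5: 0 XOR 5 = 5
XOR 5 with 6: 5 XOR 6 = 3
XOR 3 with 7: 3 XOR 7 = 4
XOR 4 with 13: 4 XOR 13 = 9
XOR 9 with 14: 9 XOR 14 = 7
XOR 7 with 16: 7 XOR 16 = 23
Nim-value = 23

23


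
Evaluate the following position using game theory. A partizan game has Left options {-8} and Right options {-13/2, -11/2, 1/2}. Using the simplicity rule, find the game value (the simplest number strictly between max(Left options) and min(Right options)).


Left options: {-8}, max = -8
Right options: {-13/2, -11/2, 1/2}, min = -13/2
All options are numbers and max(Left) < min(Right), so by the simplicity theorem the value is the simplest (earliest-born) number strictly between -8 and -13/2.
The only integer strictly between -8 and -13/2 is -7.
No non-integer in the interval can be simpler: if x is a non-integer in the interval, then floor(x) or ceil(x) also lies in the interval (the interval contains an integer), and both are proper prefixes of x's sign expansion, i.e. born earlier. So the game value is -7.
Game value = -7

-7


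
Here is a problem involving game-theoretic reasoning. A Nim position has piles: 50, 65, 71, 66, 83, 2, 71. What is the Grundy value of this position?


We need the XOR (exclusive or) of all pile sizes.
After XOR-ing pile 1 (size 50): 0 XOR 50 = 50
After XOR-ing pile 2 (size 65): 50 XOR 65 = 115
After XOR-ing pile 3 (size 71): 115 XOR 71 = 52
After XOR-ing pile 4 (size 66): 52 XOR 66 = 118
After XOR-ing pile 5 (size 83): 118 XOR 83 = 37
After XOR-ing pile 6 (size 2): 37 XOR 2 = 39
After XOR-ing pile 7 (size 71): 39 XOR 71 = 96
The Nim-value of this position is 96.

96


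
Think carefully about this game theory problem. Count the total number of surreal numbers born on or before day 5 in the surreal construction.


Day 0: {|} = 0 is born. Count = 1.
Day n: the number of surreal numbers born by day n is 2^(n+1) - 1.
By day 0: 2^1 - 1 = 1
By day 1: 2^2 - 1 = 3
By day 2: 2^3 - 1 = 7
By day 3: 2^4 - 1 = 15
By day 4: 2^5 - 1 = 31
By day 5: 2^6 - 1 = 63
By day 5: 63 surreal numbers.

63


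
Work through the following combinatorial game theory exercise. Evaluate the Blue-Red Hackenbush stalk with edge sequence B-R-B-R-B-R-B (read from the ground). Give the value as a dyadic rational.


Edges (from ground): B-R-B-R-B-R-B
By Berlekamp's sign-expansion rule, a Blue-Red Hackenbush stalk has the value of the surreal number whose sign sequence is the edge sequence with B -> + and R -> -.
Sign sequence: +-+-+-+
Trace the sign expansion in the surreal number tree, starting from 0:
Edge 1: B (sign +) -> bounds (0, +inf), value = 1
Edge 2: R (sign -) -> bounds (0, 1), value = 1/2
Edge 3: B (sign +) -> bounds (1/2, 1), value = 3/4
Edge 4: R (sign -) -> bounds (1/2, 3/4), value = 5/8
Edge 5: B (sign +) -> bounds (5/8, 3/4), value = 11/16
Edge 6: R (sign -) -> bounds (5/8, 11/16), value = 21/32
Edge 7: B (sign +) -> bounds (21/32, 11/16), value = 43/64
Game value = 43/64

43/64


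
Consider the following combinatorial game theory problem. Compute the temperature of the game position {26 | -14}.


The game is {26 | -14}, a switch {a | b} with numbers a > b.
Cooling {a | b} by t gives {a - t | b + t}, which stops being hot when a - t = b + t, i.e. at t = (a - b)/2. So the temperature of a switch is (a - b)/2.
Temperature = (Left option - Right option) / 2
= (26 - (-14)) / 2
= 40 / 2
= 20

20


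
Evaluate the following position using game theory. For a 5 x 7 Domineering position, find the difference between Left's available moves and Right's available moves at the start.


Board is 5 x 7 (rows x cols).
Left (vertical) placements: (rows-1) * cols = 4 * 7 = 28
Right (horizontal) placements: rows * (cols-1) = 5 * 6 = 30
Advantage = Left - Right = 28 - 30 = -2

-2


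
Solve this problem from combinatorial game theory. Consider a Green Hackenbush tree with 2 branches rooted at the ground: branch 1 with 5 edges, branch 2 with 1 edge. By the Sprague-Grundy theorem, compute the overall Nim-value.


The tree has 2 branches from the ground vertex.
In Green Hackenbush, the Nim-value of a simple path of length k is k.
Branch 1: length 5, Nim-value = 5
Branch 2: length 1, Nim-value = 1
Total Nim-value = XOR of all branch values:
0 XOR 5 = 5
5 XOR 1 = 4
Nim-value of the tree = 4

4


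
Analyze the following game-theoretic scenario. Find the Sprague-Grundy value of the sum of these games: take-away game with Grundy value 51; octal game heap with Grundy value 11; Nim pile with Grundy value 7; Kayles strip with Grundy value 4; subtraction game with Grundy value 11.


By the Sprague-Grundy theorem, the Grundy value of a sum of games is the XOR of individual Grundy values.
take-away game: Grundy value = 51. Running XOR: 0 XOR 51 = 51
octal game heap: Grundy value = 11. Running XOR: 51 XOR 11 = 56
Nim pile: Grundy value = 7. Running XOR: 56 XOR 7 = 63
Kayles strip: Grundy value = 4. Running XOR: 63 XOR 4 = 59
subtraction game: Grundy value = 11. Running XOR: 59 XOR 11 = 48
The combined Grundy value is 48.

48


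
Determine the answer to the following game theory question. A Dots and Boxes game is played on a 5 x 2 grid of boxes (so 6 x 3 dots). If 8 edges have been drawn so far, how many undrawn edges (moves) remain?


Grid: 5 x 2 boxes, i.e. 6 rows and 3 columns of dots.
Horizontal edges: (rows + 1) * cols = 6 * 2 = 12
Vertical edges: rows * (cols + 1) = 5 * 3 = 15
Total edges: 12 + 15 = 27
Edges drawn: 8
Remaining: 27 - 8 = 19

19
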